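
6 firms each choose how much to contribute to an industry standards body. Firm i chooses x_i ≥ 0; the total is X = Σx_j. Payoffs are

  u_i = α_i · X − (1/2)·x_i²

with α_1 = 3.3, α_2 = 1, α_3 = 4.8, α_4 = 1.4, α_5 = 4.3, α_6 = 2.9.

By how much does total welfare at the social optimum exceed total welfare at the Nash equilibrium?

Firm i's FOC: ∂u_i/∂x_i = α_i − x_i = 0, so x_i* = α_i.
NE contributions = (3.3, 1, 4.8, 1.4, 4.3, 2.9); X = 17.7.
W^NE = (Σα)·X − ½Σα_i² = 17.7² − ½·63.79 = 281.395.
Planner sets x_i = Σα_j = 17.7 for every i, so X^SO = 6·17.7 = 106.2.
W^SO = (Σα)·X^SO − ½·6·(Σα)² = (6/2)·17.7² = 939.87.
Deadweight loss = W^SO − W^NE = 658.475.

658.475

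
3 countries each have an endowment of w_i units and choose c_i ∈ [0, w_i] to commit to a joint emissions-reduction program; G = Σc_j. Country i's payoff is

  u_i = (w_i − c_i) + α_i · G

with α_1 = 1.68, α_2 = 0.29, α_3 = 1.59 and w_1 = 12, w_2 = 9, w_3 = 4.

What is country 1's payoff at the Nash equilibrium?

∂u_i/∂c_i = α_i − 1, so country i contributes w_i if α_i > 1, else 0.
α_i > 1 for i ∈ {1, 3}; NE contributions (12, 0, 4), G = 16.
u_1 = (12 − 12) + 1.68·16 = 26.88.

26.88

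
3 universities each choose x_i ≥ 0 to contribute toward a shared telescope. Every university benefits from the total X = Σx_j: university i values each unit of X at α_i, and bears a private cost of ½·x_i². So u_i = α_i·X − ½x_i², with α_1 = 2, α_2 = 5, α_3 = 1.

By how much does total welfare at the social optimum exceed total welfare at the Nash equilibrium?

University i's FOC: ∂u_i/∂x_i = α_i − x_i = 0, so x_i* = α_i.
NE contributions = (2, 5, 1); X = 8.
W^NE = (Σα)·X − ½Σα_i² = 8² − ½·30 = 49.
Planner sets x_i = Σα_j = 8 for every i, so X^SO = 3·8 = 24.
W^SO = (Σα)·X^SO − ½·3·(Σα)² = (3/2)·8² = 96.
Deadweight loss = W^SO − W^NE = 47.

47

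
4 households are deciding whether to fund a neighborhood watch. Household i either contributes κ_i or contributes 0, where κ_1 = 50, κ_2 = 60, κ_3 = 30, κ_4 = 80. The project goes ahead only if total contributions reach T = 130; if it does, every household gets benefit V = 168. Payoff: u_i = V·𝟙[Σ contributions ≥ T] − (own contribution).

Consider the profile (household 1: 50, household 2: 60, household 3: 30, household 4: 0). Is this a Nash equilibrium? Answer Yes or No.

Total = 140 ≥ 130: provided.
Household 1 (pledges 50, payoff 118): dropping to 0 → total 90, payoff 0. No gain.
Household 2 (pledges 60, payoff 108): dropping to 0 → total 80, payoff 0. No gain.
Household 3 (pledges 30, payoff 138): dropping to 0 → total 110, payoff 0. No gain.
Household 4 (pledges 0, payoff 168): pledging 80 → total 220, payoff 88. No gain.

Yes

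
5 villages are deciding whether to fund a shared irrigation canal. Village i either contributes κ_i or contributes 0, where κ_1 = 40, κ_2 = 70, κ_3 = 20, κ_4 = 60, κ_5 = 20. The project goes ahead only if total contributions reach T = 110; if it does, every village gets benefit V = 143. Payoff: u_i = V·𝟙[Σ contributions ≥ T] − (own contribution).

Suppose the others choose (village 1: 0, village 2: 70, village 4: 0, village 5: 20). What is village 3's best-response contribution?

Others' total = 90. Contributing 20 brings total to 110 ≥ 110: gain V − κ_3 = 123.
Best response: 20.

20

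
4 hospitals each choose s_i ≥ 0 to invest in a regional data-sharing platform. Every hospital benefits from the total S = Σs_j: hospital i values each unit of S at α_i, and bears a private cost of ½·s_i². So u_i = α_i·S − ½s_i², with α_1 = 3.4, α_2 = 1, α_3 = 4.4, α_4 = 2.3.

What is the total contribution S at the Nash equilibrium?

Hospital i's FOC: ∂u_i/∂s_i = α_i − s_i = 0, so s_i* = α_i.
NE contributions = (3.4, 1, 4.4, 2.3); S = 11.1.

11.1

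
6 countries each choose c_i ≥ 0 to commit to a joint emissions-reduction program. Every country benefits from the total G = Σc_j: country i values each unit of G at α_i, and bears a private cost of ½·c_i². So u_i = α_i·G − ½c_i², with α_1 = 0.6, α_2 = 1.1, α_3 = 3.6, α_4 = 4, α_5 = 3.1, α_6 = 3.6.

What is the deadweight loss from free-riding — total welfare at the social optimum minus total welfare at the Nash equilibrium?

Country i's FOC: ∂u_i/∂c_i = α_i − c_i = 0, so c_i* = α_i.
NE contributions = (0.6, 1.1, 3.6, 4, 3.1, 3.6); G = 16.
W^NE = (Σα)·G − ½Σα_i² = 16² − ½·53.1 = 229.45.
Planner sets c_i = Σα_j = 16 for every i, so G^SO = 6·16 = 96.
W^SO = (Σα)·G^SO − ½·6·(Σα)² = (6/2)·16² = 768.
Deadweight loss = W^SO − W^NE = 538.55.

538.55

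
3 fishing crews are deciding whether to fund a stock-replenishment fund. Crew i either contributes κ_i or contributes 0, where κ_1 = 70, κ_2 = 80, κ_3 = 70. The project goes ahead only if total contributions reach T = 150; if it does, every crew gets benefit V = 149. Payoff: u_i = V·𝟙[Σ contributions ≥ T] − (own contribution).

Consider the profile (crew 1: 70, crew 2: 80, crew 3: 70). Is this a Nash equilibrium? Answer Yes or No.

No

Total = 220 ≥ 150: provided.
Crew 1 (pledges 70, payoff 79): dropping to 0 → total 150, payoff 149. Profitable deviation.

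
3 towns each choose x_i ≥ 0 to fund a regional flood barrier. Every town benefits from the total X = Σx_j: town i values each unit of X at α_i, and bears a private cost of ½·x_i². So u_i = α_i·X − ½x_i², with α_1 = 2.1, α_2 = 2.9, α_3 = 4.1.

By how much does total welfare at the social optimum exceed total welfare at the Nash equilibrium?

Town i's FOC: ∂u_i/∂x_i = α_i − x_i = 0, so x_i* = α_i.
NE contributions = (2.1, 2.9, 4.1); X = 9.1.
W^NE = (Σα)·X − ½Σα_i² = 9.1² − ½·29.63 = 67.995.
Planner sets x_i = Σα_j = 9.1 for every i, so X^SO = 3·9.1 = 27.3.
W^SO = (Σα)·X^SO − ½·3·(Σα)² = (3/2)·9.1² = 124.215.
Deadweight loss = W^SO − W^NE = 56.22.

56.22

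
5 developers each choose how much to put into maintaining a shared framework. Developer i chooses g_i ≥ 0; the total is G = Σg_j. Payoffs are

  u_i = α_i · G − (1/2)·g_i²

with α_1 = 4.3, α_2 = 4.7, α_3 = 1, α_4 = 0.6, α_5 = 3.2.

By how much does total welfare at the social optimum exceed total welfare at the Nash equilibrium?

311.75

Developer i's FOC: ∂u_i/∂g_i = α_i − g_i = 0, so g_i* = α_i.
NE contributions = (4.3, 4.7, 1, 0.6, 3.2); G = 13.8.
W^NE = (Σα)·G − ½Σα_i² = 13.8² − ½·52.18 = 164.35.
Planner sets g_i = Σα_j = 13.8 for every i, so G^SO = 5·13.8 = 69.
W^SO = (Σα)·G^SO − ½·5·(Σα)² = (5/2)·13.8² = 476.1.
Deadweight loss = W^SO − W^NE = 311.75.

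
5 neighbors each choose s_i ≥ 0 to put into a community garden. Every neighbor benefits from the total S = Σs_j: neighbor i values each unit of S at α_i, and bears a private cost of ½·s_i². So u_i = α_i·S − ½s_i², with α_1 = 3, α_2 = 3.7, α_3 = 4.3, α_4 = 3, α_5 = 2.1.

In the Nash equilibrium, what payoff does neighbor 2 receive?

52.725

Neighbor i's FOC: ∂u_i/∂s_i = α_i − s_i = 0, so s_i* = α_i.
NE contributions = (3, 3.7, 4.3, 3, 2.1); S = 16.1.
u_2 = α_2·S − ½·(s_2)² = 3.7·16.1 − ½·3.7² = 52.725.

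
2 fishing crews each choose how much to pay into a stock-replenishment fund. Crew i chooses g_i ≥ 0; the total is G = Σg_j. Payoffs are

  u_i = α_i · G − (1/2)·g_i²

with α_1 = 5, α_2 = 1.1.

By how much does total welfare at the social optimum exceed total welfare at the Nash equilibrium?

13.105

Crew i's FOC: ∂u_i/∂g_i = α_i − g_i = 0, so g_i* = α_i.
NE contributions = (5, 1.1); G = 6.1.
W^NE = (Σα)·G − ½Σα_i² = 6.1² − ½·26.21 = 24.105.
Planner sets g_i = Σα_j = 6.1 for every i, so G^SO = 2·6.1 = 12.2.
W^SO = (Σα)·G^SO − ½·2·(Σα)² = (2/2)·6.1² = 37.21.
Deadweight loss = W^SO − W^NE = 13.105.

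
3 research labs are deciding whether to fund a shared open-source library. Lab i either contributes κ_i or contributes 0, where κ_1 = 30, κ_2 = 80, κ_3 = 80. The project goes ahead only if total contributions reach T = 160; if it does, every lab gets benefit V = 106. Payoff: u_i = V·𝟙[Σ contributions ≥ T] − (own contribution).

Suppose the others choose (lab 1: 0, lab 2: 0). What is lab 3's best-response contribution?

0

Others' total = 0. Even contributing 80 gives 80 < 160: no benefit either way.
Best response: 0.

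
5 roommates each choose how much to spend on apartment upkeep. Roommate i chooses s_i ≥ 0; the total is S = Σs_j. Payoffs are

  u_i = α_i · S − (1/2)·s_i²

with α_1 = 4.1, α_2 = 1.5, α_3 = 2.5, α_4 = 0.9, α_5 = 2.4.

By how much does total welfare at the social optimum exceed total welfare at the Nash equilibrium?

210.88

Roommate i's FOC: ∂u_i/∂s_i = α_i − s_i = 0, so s_i* = α_i.
NE contributions = (4.1, 1.5, 2.5, 0.9, 2.4); S = 11.4.
W^NE = (Σα)·S − ½Σα_i² = 11.4² − ½·31.88 = 114.02.
Planner sets s_i = Σα_j = 11.4 for every i, so S^SO = 5·11.4 = 57.
W^SO = (Σα)·S^SO − ½·5·(Σα)² = (5/2)·11.4² = 324.9.
Deadweight loss = W^SO − W^NE = 210.88.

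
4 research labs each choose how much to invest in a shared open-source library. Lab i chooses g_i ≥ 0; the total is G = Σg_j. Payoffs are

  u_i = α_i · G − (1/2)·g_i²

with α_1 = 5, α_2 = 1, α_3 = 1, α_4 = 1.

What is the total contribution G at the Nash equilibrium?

Lab i's FOC: ∂u_i/∂g_i = α_i − g_i = 0, so g_i* = α_i.
NE contributions = (5, 1, 1, 1); G = 8.

8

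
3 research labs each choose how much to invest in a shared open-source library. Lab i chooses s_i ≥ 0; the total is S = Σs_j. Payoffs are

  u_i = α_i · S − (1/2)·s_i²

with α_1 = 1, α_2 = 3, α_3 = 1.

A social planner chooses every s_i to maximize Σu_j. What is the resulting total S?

Planner FOC: ∂(Σu_j)/∂s_i = (Σα_j) − s_i = 0, so s_i^SO = Σα_j = 5 for every i; S^SO = 15.

15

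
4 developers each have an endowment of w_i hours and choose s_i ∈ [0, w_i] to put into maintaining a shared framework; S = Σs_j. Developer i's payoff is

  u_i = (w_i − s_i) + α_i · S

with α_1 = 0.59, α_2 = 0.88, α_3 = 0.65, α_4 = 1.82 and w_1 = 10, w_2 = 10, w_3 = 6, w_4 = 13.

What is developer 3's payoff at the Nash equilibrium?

14.45

∂u_i/∂s_i = α_i − 1, so developer i contributes w_i if α_i > 1, else 0.
α_i > 1 for i ∈ {4}; NE contributions (0, 0, 0, 13), S = 13.
u_3 = (6 − 0) + 0.65·13 = 14.45.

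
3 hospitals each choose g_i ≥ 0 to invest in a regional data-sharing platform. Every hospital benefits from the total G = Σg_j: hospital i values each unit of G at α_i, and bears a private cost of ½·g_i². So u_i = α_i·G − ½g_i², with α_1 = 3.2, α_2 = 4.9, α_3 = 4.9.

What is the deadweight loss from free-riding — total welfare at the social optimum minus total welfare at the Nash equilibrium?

113.63

Hospital i's FOC: ∂u_i/∂g_i = α_i − g_i = 0, so g_i* = α_i.
NE contributions = (3.2, 4.9, 4.9); G = 13.
W^NE = (Σα)·G − ½Σα_i² = 13² − ½·58.26 = 139.87.
Planner sets g_i = Σα_j = 13 for every i, so G^SO = 3·13 = 39.
W^SO = (Σα)·G^SO − ½·3·(Σα)² = (3/2)·13² = 253.5.
Deadweight loss = W^SO − W^NE = 113.63.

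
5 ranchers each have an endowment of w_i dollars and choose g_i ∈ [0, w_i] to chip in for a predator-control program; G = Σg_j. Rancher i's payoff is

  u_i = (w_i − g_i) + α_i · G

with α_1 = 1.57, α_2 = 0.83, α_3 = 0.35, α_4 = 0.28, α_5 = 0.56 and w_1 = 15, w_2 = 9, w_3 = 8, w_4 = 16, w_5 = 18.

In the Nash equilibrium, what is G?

15

∂u_i/∂g_i = α_i − 1, so rancher i contributes w_i if α_i > 1, else 0.
α_i > 1 for i ∈ {1}; NE contributions (15, 0, 0, 0, 0), G = 15.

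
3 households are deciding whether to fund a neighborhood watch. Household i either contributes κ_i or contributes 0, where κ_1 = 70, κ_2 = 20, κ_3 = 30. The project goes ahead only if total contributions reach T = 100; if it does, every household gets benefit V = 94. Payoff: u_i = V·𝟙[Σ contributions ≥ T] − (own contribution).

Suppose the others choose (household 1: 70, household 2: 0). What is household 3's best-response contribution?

Others' total = 70. Contributing 30 brings total to 100 ≥ 100: gain V − κ_3 = 64.
Best response: 30.

30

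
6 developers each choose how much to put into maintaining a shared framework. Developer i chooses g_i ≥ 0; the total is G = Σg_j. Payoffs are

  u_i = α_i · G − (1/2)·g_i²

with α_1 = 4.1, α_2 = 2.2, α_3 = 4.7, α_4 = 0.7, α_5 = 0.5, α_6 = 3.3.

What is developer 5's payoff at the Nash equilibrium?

Developer i's FOC: ∂u_i/∂g_i = α_i − g_i = 0, so g_i* = α_i.
NE contributions = (4.1, 2.2, 4.7, 0.7, 0.5, 3.3); G = 15.5.
u_5 = α_5·G − ½·(g_5)² = 0.5·15.5 − ½·0.5² = 7.625.

7.625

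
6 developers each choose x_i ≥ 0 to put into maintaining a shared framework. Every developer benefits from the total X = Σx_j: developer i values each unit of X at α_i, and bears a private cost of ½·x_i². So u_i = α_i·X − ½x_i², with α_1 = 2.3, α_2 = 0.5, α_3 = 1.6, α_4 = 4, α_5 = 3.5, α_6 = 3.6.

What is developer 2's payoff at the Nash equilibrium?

7.625

Developer i's FOC: ∂u_i/∂x_i = α_i − x_i = 0, so x_i* = α_i.
NE contributions = (2.3, 0.5, 1.6, 4, 3.5, 3.6); X = 15.5.
u_2 = α_2·X − ½·(x_2)² = 0.5·15.5 − ½·0.5² = 7.625.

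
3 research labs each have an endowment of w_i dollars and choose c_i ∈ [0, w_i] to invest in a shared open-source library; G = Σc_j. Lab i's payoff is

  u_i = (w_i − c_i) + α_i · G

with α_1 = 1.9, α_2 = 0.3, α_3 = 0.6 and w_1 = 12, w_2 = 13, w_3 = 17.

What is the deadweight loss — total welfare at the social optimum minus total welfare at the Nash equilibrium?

54

∂u_i/∂c_i = α_i − 1, so lab i contributes w_i if α_i > 1, else 0.
α_i > 1 for i ∈ {1}; NE contributions (12, 0, 0), G = 12.
W^NE = Σw_i − G^NE + (Σα_i)·G^NE = 42 + 1.8·12 = 63.6.
Planner: ∂(Σu_j)/∂c_i = Σα_j − 1 = 1.8 > 0, so everyone contributes w_i; G^SO = 42, W^SO = 42 + 1.8·42 = 117.6.
Deadweight loss = 54.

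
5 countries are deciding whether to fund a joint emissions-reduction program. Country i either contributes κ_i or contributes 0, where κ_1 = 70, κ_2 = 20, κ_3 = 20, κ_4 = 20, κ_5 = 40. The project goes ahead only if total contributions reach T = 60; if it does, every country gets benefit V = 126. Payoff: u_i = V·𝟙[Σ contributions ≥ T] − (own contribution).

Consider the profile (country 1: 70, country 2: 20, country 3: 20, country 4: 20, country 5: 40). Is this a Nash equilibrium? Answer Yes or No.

Total = 170 ≥ 60: provided.
Country 1 (pledges 70, payoff 56): dropping to 0 → total 100, payoff 126. Profitable deviation.

No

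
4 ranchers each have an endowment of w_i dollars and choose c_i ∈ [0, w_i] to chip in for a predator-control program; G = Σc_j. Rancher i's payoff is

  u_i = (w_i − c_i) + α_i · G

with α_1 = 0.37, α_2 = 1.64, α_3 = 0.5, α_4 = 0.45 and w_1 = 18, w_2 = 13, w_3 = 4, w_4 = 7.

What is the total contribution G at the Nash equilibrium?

13

∂u_i/∂c_i = α_i − 1, so rancher i contributes w_i if α_i > 1, else 0.
α_i > 1 for i ∈ {2}; NE contributions (0, 13, 0, 0), G = 13.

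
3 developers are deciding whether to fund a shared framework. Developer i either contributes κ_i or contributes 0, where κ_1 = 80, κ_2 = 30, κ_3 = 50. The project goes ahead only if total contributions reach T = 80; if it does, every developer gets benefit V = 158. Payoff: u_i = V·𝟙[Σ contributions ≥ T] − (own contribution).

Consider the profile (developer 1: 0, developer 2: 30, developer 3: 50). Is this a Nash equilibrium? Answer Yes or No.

Total = 80 ≥ 80: provided.
Developer 1 (pledges 0, payoff 158): pledging 80 → total 160, payoff 78. No gain.
Developer 2 (pledges 30, payoff 128): dropping to 0 → total 50, payoff 0. No gain.
Developer 3 (pledges 50, payoff 108): dropping to 0 → total 30, payoff 0. No gain.

Yes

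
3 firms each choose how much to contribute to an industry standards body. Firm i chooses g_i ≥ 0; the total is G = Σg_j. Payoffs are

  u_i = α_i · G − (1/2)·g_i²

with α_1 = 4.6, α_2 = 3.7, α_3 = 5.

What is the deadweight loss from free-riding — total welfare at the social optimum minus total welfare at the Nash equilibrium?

118.37

Firm i's FOC: ∂u_i/∂g_i = α_i − g_i = 0, so g_i* = α_i.
NE contributions = (4.6, 3.7, 5); G = 13.3.
W^NE = (Σα)·G − ½Σα_i² = 13.3² − ½·59.85 = 146.965.
Planner sets g_i = Σα_j = 13.3 for every i, so G^SO = 3·13.3 = 39.9.
W^SO = (Σα)·G^SO − ½·3·(Σα)² = (3/2)·13.3² = 265.335.
Deadweight loss = W^SO − W^NE = 118.37.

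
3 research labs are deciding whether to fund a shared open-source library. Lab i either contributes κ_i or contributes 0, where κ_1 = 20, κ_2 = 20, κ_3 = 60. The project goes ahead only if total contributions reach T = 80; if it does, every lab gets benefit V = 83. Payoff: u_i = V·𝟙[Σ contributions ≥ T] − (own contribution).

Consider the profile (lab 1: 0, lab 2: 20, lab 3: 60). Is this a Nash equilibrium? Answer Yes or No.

Total = 80 ≥ 80: provided.
Lab 1 (pledges 0, payoff 83): pledging 20 → total 100, payoff 63. No gain.
Lab 2 (pledges 20, payoff 63): dropping to 0 → total 60, payoff 0. No gain.
Lab 3 (pledges 60, payoff 23): dropping to 0 → total 20, payoff 0. No gain.

Yes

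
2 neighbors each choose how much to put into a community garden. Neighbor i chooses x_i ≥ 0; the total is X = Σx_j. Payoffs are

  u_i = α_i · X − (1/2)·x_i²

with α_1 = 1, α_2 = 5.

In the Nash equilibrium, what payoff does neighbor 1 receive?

Neighbor i's FOC: ∂u_i/∂x_i = α_i − x_i = 0, so x_i* = α_i.
NE contributions = (1, 5); X = 6.
u_1 = α_1·X − ½·(x_1)² = 1·6 − ½·1² = 5.5.

5.5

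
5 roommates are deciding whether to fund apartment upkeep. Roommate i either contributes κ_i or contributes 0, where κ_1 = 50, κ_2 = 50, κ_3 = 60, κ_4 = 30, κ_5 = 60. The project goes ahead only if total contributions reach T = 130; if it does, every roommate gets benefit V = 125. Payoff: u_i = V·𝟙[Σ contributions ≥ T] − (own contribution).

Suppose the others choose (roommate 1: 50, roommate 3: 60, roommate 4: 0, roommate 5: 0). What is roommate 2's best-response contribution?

Others' total = 110. Contributing 50 brings total to 160 ≥ 130: gain V − κ_2 = 75.
Best response: 50.

50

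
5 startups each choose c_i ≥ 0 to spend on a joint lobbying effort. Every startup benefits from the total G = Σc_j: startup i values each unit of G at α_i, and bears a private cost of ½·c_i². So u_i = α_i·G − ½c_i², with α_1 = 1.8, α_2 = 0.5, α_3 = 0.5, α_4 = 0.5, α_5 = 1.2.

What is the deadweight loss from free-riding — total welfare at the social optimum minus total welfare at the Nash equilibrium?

33.09

Startup i's FOC: ∂u_i/∂c_i = α_i − c_i = 0, so c_i* = α_i.
NE contributions = (1.8, 0.5, 0.5, 0.5, 1.2); G = 4.5.
W^NE = (Σα)·G − ½Σα_i² = 4.5² − ½·5.43 = 17.535.
Planner sets c_i = Σα_j = 4.5 for every i, so G^SO = 5·4.5 = 22.5.
W^SO = (Σα)·G^SO − ½·5·(Σα)² = (5/2)·4.5² = 50.625.
Deadweight loss = W^SO − W^NE = 33.09.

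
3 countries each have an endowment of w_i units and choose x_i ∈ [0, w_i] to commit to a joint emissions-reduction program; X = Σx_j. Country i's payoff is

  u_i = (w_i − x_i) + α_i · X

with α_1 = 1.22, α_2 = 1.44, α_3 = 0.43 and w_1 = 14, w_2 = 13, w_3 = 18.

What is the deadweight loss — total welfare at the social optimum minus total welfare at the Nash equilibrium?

37.62

∂u_i/∂x_i = α_i − 1, so country i contributes w_i if α_i > 1, else 0.
α_i > 1 for i ∈ {1, 2}; NE contributions (14, 13, 0), X = 27.
W^NE = Σw_i − X^NE + (Σα_i)·X^NE = 45 + 2.09·27 = 101.43.
Planner: ∂(Σu_j)/∂x_i = Σα_j − 1 = 2.09 > 0, so everyone contributes w_i; X^SO = 45, W^SO = 45 + 2.09·45 = 139.05.
Deadweight loss = 37.62.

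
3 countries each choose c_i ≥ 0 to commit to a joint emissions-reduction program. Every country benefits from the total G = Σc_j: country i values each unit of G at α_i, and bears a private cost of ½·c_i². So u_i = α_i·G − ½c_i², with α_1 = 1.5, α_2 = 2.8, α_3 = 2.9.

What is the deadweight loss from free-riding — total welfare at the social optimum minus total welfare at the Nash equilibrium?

Country i's FOC: ∂u_i/∂c_i = α_i − c_i = 0, so c_i* = α_i.
NE contributions = (1.5, 2.8, 2.9); G = 7.2.
W^NE = (Σα)·G − ½Σα_i² = 7.2² − ½·18.5 = 42.59.
Planner sets c_i = Σα_j = 7.2 for every i, so G^SO = 3·7.2 = 21.6.
W^SO = (Σα)·G^SO − ½·3·(Σα)² = (3/2)·7.2² = 77.76.
Deadweight loss = W^SO − W^NE = 35.17.

35.17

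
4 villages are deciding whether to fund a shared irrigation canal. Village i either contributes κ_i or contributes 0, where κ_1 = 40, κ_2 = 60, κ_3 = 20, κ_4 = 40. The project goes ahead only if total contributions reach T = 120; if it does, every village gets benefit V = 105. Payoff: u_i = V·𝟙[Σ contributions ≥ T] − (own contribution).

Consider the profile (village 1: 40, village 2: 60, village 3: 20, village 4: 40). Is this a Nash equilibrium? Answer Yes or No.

Total = 160 ≥ 120: provided.
Village 1 (pledges 40, payoff 65): dropping to 0 → total 120, payoff 105. Profitable deviation.

No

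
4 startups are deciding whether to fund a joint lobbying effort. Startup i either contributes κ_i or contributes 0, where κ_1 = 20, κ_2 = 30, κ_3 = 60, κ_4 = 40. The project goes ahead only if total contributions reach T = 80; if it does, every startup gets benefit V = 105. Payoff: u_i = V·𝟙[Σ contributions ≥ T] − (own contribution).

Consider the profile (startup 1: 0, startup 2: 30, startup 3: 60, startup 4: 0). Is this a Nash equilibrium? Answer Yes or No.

Yes

Total = 90 ≥ 80: provided.
Startup 1 (pledges 0, payoff 105): pledging 20 → total 110, payoff 85. No gain.
Startup 2 (pledges 30, payoff 75): dropping to 0 → total 60, payoff 0. No gain.
Startup 3 (pledges 60, payoff 45): dropping to 0 → total 30, payoff 0. No gain.
Startup 4 (pledges 0, payoff 105): pledging 40 → total 130, payoff 65. No gain.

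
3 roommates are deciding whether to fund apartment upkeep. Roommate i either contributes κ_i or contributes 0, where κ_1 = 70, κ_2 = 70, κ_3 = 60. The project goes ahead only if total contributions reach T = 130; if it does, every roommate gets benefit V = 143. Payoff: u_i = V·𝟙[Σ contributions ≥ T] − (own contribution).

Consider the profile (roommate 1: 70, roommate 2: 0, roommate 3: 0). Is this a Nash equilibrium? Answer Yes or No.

No

Total = 70 < 130: not provided.
Roommate 1 (pledges 70, payoff -70): dropping to 0 → total 0, payoff 0. Profitable deviation.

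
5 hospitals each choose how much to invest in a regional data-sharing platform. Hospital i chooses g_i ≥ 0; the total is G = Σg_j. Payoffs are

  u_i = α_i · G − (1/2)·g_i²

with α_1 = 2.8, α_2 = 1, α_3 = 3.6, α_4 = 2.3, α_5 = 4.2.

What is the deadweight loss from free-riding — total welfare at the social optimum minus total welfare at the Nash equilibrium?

312.18

Hospital i's FOC: ∂u_i/∂g_i = α_i − g_i = 0, so g_i* = α_i.
NE contributions = (2.8, 1, 3.6, 2.3, 4.2); G = 13.9.
W^NE = (Σα)·G − ½Σα_i² = 13.9² − ½·44.73 = 170.845.
Planner sets g_i = Σα_j = 13.9 for every i, so G^SO = 5·13.9 = 69.5.
W^SO = (Σα)·G^SO − ½·5·(Σα)² = (5/2)·13.9² = 483.025.
Deadweight loss = W^SO − W^NE = 312.18.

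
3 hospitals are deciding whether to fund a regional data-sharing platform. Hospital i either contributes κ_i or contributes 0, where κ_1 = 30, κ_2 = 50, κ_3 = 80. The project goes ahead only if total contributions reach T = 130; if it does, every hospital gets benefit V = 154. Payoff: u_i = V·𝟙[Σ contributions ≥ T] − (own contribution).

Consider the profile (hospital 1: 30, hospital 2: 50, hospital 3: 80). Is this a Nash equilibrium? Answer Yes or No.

No

Total = 160 ≥ 130: provided.
Hospital 1 (pledges 30, payoff 124): dropping to 0 → total 130, payoff 154. Profitable deviation.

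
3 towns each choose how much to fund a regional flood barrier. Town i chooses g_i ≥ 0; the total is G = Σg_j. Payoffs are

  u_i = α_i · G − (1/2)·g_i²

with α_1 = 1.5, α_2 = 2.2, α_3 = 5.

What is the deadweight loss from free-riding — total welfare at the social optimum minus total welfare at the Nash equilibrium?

53.89

Town i's FOC: ∂u_i/∂g_i = α_i − g_i = 0, so g_i* = α_i.
NE contributions = (1.5, 2.2, 5); G = 8.7.
W^NE = (Σα)·G − ½Σα_i² = 8.7² − ½·32.09 = 59.645.
Planner sets g_i = Σα_j = 8.7 for every i, so G^SO = 3·8.7 = 26.1.
W^SO = (Σα)·G^SO − ½·3·(Σα)² = (3/2)·8.7² = 113.535.
Deadweight loss = W^SO − W^NE = 53.89.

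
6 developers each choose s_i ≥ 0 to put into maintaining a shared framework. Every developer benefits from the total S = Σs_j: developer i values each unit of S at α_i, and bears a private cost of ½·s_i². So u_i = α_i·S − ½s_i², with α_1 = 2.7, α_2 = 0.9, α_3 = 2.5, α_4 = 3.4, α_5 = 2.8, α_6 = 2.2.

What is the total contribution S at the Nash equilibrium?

Developer i's FOC: ∂u_i/∂s_i = α_i − s_i = 0, so s_i* = α_i.
NE contributions = (2.7, 0.9, 2.5, 3.4, 2.8, 2.2); S = 14.5.

14.5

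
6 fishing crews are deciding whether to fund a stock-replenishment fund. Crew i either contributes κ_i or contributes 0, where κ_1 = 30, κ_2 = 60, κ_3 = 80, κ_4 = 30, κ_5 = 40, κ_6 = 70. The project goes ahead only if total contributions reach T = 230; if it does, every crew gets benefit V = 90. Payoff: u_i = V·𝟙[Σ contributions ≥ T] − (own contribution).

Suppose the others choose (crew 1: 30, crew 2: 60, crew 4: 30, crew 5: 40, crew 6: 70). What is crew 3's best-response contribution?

0

Others' total = 230 ≥ 230; contributing adds cost 80 for no extra benefit.
Best response: 0.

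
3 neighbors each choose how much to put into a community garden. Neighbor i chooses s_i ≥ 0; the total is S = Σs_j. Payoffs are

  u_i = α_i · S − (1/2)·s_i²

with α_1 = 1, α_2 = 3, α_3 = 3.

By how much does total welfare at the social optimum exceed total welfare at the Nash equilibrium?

Neighbor i's FOC: ∂u_i/∂s_i = α_i − s_i = 0, so s_i* = α_i.
NE contributions = (1, 3, 3); S = 7.
W^NE = (Σα)·S − ½Σα_i² = 7² − ½·19 = 39.5.
Planner sets s_i = Σα_j = 7 for every i, so S^SO = 3·7 = 21.
W^SO = (Σα)·S^SO − ½·3·(Σα)² = (3/2)·7² = 73.5.
Deadweight loss = W^SO − W^NE = 34.

34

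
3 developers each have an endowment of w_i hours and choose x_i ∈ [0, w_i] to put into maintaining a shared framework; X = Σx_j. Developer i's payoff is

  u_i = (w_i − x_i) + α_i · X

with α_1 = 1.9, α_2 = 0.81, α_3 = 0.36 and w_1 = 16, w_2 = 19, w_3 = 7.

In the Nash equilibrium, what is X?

16

∂u_i/∂x_i = α_i − 1, so developer i contributes w_i if α_i > 1, else 0.
α_i > 1 for i ∈ {1}; NE contributions (16, 0, 0), X = 16.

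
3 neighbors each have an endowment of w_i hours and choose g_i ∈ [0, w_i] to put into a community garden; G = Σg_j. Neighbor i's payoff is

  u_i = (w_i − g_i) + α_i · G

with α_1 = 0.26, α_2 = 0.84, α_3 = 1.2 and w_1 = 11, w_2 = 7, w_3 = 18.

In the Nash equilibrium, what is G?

∂u_i/∂g_i = α_i − 1, so neighbor i contributes w_i if α_i > 1, else 0.
α_i > 1 for i ∈ {3}; NE contributions (0, 0, 18), G = 18.

18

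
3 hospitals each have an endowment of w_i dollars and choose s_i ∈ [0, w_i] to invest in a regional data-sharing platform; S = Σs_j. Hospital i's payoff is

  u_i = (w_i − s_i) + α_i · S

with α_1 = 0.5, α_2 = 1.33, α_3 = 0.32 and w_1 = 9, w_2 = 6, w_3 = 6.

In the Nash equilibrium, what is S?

∂u_i/∂s_i = α_i − 1, so hospital i contributes w_i if α_i > 1, else 0.
α_i > 1 for i ∈ {2}; NE contributions (0, 6, 0), S = 6.

6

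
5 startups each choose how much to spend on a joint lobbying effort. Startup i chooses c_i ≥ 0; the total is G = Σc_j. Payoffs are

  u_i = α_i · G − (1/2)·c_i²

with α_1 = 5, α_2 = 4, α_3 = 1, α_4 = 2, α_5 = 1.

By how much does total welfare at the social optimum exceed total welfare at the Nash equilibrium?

Startup i's FOC: ∂u_i/∂c_i = α_i − c_i = 0, so c_i* = α_i.
NE contributions = (5, 4, 1, 2, 1); G = 13.
W^NE = (Σα)·G − ½Σα_i² = 13² − ½·47 = 145.5.
Planner sets c_i = Σα_j = 13 for every i, so G^SO = 5·13 = 65.
W^SO = (Σα)·G^SO − ½·5·(Σα)² = (5/2)·13² = 422.5.
Deadweight loss = W^SO − W^NE = 277.

277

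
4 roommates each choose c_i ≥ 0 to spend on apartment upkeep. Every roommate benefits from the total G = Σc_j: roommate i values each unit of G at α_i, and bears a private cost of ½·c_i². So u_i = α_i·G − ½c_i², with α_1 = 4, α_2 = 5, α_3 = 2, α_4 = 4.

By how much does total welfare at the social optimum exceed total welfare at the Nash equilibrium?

Roommate i's FOC: ∂u_i/∂c_i = α_i − c_i = 0, so c_i* = α_i.
NE contributions = (4, 5, 2, 4); G = 15.
W^NE = (Σα)·G − ½Σα_i² = 15² − ½·61 = 194.5.
Planner sets c_i = Σα_j = 15 for every i, so G^SO = 4·15 = 60.
W^SO = (Σα)·G^SO − ½·4·(Σα)² = (4/2)·15² = 450.
Deadweight loss = W^SO − W^NE = 255.5.

255.5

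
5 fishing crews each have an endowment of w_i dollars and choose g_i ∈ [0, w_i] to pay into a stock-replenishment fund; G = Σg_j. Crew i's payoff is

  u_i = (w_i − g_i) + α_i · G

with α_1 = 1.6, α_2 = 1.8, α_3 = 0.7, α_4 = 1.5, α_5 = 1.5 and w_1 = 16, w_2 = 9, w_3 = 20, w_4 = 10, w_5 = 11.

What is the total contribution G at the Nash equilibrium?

46

∂u_i/∂g_i = α_i − 1, so crew i contributes w_i if α_i > 1, else 0.
α_i > 1 for i ∈ {1, 2, 4, 5}; NE contributions (16, 9, 0, 10, 11), G = 46.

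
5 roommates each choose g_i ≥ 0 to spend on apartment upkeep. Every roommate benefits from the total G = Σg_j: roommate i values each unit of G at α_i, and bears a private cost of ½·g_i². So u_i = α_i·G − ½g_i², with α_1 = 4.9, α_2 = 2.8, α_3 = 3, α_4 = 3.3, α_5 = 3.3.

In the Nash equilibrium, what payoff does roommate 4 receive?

Roommate i's FOC: ∂u_i/∂g_i = α_i − g_i = 0, so g_i* = α_i.
NE contributions = (4.9, 2.8, 3, 3.3, 3.3); G = 17.3.
u_4 = α_4·G − ½·(g_4)² = 3.3·17.3 − ½·3.3² = 51.645.

51.645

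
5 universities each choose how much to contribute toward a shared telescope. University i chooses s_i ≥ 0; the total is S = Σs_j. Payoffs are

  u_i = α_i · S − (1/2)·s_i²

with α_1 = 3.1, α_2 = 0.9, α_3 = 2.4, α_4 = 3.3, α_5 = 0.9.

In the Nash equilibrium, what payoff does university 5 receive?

9.135

University i's FOC: ∂u_i/∂s_i = α_i − s_i = 0, so s_i* = α_i.
NE contributions = (3.1, 0.9, 2.4, 3.3, 0.9); S = 10.6.
u_5 = α_5·S − ½·(s_5)² = 0.9·10.6 − ½·0.9² = 9.135.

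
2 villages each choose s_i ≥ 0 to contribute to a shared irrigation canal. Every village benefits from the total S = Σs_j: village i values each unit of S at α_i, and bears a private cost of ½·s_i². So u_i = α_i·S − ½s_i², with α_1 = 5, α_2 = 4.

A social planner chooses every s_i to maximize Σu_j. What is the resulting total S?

Planner FOC: ∂(Σu_j)/∂s_i = (Σα_j) − s_i = 0, so s_i^SO = Σα_j = 9 for every i; S^SO = 18.

18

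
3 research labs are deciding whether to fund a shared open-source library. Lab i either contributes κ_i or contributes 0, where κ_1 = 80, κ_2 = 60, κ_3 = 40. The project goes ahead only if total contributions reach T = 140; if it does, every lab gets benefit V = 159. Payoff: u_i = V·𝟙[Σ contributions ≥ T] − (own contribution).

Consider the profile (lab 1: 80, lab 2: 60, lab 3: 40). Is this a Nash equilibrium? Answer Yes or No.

No

Total = 180 ≥ 140: provided.
Lab 1 (pledges 80, payoff 79): dropping to 0 → total 100, payoff 0. No gain.
Lab 2 (pledges 60, payoff 99): dropping to 0 → total 120, payoff 0. No gain.
Lab 3 (pledges 40, payoff 119): dropping to 0 → total 140, payoff 159. Profitable deviation.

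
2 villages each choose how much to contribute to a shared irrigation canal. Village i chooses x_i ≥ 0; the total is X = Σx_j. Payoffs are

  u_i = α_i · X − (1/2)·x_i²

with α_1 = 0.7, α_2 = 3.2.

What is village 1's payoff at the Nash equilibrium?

Village i's FOC: ∂u_i/∂x_i = α_i − x_i = 0, so x_i* = α_i.
NE contributions = (0.7, 3.2); X = 3.9.
u_1 = α_1·X − ½·(x_1)² = 0.7·3.9 − ½·0.7² = 2.485.

2.485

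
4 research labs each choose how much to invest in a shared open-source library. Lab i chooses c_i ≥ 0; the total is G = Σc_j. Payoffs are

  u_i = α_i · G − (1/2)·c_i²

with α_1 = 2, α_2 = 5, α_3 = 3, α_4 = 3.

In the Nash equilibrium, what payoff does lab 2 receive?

52.5

Lab i's FOC: ∂u_i/∂c_i = α_i − c_i = 0, so c_i* = α_i.
NE contributions = (2, 5, 3, 3); G = 13.
u_2 = α_2·G − ½·(c_2)² = 5·13 − ½·5² = 52.5.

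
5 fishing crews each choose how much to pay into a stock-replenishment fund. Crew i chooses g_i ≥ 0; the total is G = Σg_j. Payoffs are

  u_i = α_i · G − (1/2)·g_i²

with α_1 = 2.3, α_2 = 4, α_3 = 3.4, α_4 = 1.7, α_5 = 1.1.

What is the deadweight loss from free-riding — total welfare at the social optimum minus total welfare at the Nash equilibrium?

Crew i's FOC: ∂u_i/∂g_i = α_i − g_i = 0, so g_i* = α_i.
NE contributions = (2.3, 4, 3.4, 1.7, 1.1); G = 12.5.
W^NE = (Σα)·G − ½Σα_i² = 12.5² − ½·36.95 = 137.775.
Planner sets g_i = Σα_j = 12.5 for every i, so G^SO = 5·12.5 = 62.5.
W^SO = (Σα)·G^SO − ½·5·(Σα)² = (5/2)·12.5² = 390.625.
Deadweight loss = W^SO − W^NE = 252.85.

252.85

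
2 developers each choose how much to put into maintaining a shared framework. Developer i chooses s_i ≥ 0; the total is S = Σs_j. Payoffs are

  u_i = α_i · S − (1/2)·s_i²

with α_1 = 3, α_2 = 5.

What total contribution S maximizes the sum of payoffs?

16

Planner FOC: ∂(Σu_j)/∂s_i = (Σα_j) − s_i = 0, so s_i^SO = Σα_j = 8 for every i; S^SO = 16.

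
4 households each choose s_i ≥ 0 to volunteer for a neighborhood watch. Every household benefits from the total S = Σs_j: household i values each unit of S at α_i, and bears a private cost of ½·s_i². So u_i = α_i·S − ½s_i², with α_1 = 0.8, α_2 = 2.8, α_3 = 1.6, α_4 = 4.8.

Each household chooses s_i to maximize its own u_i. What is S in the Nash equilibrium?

Household i's FOC: ∂u_i/∂s_i = α_i − s_i = 0, so s_i* = α_i.
NE contributions = (0.8, 2.8, 1.6, 4.8); S = 10.

10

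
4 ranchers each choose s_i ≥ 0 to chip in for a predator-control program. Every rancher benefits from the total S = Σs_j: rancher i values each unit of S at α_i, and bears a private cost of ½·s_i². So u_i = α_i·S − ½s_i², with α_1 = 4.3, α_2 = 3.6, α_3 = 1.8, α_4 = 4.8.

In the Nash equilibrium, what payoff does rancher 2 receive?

45.72

Rancher i's FOC: ∂u_i/∂s_i = α_i − s_i = 0, so s_i* = α_i.
NE contributions = (4.3, 3.6, 1.8, 4.8); S = 14.5.
u_2 = α_2·S − ½·(s_2)² = 3.6·14.5 − ½·3.6² = 45.72.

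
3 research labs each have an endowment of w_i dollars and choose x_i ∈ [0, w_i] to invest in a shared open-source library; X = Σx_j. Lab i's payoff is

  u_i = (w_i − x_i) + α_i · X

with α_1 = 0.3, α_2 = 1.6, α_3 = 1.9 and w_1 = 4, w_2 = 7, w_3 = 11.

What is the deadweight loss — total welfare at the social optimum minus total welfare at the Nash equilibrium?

11.2

∂u_i/∂x_i = α_i − 1, so lab i contributes w_i if α_i > 1, else 0.
α_i > 1 for i ∈ {2, 3}; NE contributions (0, 7, 11), X = 18.
W^NE = Σw_i − X^NE + (Σα_i)·X^NE = 22 + 2.8·18 = 72.4.
Planner: ∂(Σu_j)/∂x_i = Σα_j − 1 = 2.8 > 0, so everyone contributes w_i; X^SO = 22, W^SO = 22 + 2.8·22 = 83.6.
Deadweight loss = 11.2.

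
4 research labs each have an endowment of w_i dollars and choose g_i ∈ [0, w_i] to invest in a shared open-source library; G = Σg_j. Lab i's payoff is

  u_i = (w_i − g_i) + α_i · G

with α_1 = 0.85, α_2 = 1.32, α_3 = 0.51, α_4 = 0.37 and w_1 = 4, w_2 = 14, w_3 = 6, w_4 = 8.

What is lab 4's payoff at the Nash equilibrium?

∂u_i/∂g_i = α_i − 1, so lab i contributes w_i if α_i > 1, else 0.
α_i > 1 for i ∈ {2}; NE contributions (0, 14, 0, 0), G = 14.
u_4 = (8 − 0) + 0.37·14 = 13.18.

13.18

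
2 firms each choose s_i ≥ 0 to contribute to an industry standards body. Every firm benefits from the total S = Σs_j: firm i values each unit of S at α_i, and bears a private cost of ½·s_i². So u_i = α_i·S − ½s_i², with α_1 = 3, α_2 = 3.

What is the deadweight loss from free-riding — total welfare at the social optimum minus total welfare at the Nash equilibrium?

Firm i's FOC: ∂u_i/∂s_i = α_i − s_i = 0, so s_i* = α_i.
NE contributions = (3, 3); S = 6.
W^NE = (Σα)·S − ½Σα_i² = 6² − ½·18 = 27.
Planner sets s_i = Σα_j = 6 for every i, so S^SO = 2·6 = 12.
W^SO = (Σα)·S^SO − ½·2·(Σα)² = (2/2)·6² = 36.
Deadweight loss = W^SO − W^NE = 9.

9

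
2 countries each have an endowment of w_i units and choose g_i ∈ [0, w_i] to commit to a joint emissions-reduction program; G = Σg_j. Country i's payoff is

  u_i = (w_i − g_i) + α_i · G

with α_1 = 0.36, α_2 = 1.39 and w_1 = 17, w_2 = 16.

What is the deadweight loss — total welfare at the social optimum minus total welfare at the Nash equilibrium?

∂u_i/∂g_i = α_i − 1, so country i contributes w_i if α_i > 1, else 0.
α_i > 1 for i ∈ {2}; NE contributions (0, 16), G = 16.
W^NE = Σw_i − G^NE + (Σα_i)·G^NE = 33 + 0.75·16 = 45.
Planner: ∂(Σu_j)/∂g_i = Σα_j − 1 = 0.75 > 0, so everyone contributes w_i; G^SO = 33, W^SO = 33 + 0.75·33 = 57.75.
Deadweight loss = 12.75.

12.75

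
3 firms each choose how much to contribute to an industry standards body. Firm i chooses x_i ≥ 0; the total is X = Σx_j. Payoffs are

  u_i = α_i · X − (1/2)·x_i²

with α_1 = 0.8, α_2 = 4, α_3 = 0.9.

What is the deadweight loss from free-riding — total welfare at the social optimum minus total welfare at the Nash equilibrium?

24.97

Firm i's FOC: ∂u_i/∂x_i = α_i − x_i = 0, so x_i* = α_i.
NE contributions = (0.8, 4, 0.9); X = 5.7.
W^NE = (Σα)·X − ½Σα_i² = 5.7² − ½·17.45 = 23.765.
Planner sets x_i = Σα_j = 5.7 for every i, so X^SO = 3·5.7 = 17.1.
W^SO = (Σα)·X^SO − ½·3·(Σα)² = (3/2)·5.7² = 48.735.
Deadweight loss = W^SO − W^NE = 24.97.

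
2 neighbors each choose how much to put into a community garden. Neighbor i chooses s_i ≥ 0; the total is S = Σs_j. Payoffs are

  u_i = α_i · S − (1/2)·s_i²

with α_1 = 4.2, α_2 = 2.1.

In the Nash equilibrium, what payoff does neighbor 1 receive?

17.64

Neighbor i's FOC: ∂u_i/∂s_i = α_i − s_i = 0, so s_i* = α_i.
NE contributions = (4.2, 2.1); S = 6.3.
u_1 = α_1·S − ½·(s_1)² = 4.2·6.3 − ½·4.2² = 17.64.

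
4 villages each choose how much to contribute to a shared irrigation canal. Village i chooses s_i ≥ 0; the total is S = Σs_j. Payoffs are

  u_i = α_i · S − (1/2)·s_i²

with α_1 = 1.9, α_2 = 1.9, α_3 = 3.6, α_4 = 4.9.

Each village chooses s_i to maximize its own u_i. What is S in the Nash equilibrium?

12.3

Village i's FOC: ∂u_i/∂s_i = α_i − s_i = 0, so s_i* = α_i.
NE contributions = (1.9, 1.9, 3.6, 4.9); S = 12.3.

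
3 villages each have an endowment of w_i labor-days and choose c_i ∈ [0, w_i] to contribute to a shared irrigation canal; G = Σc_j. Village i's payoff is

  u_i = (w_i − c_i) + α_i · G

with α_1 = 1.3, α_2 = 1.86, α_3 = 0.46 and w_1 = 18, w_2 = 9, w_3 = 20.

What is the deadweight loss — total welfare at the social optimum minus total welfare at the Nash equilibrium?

52.4

∂u_i/∂c_i = α_i − 1, so village i contributes w_i if α_i > 1, else 0.
α_i > 1 for i ∈ {1, 2}; NE contributions (18, 9, 0), G = 27.
W^NE = Σw_i − G^NE + (Σα_i)·G^NE = 47 + 2.62·27 = 117.74.
Planner: ∂(Σu_j)/∂c_i = Σα_j − 1 = 2.62 > 0, so everyone contributes w_i; G^SO = 47, W^SO = 47 + 2.62·47 = 170.14.
Deadweight loss = 52.4.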